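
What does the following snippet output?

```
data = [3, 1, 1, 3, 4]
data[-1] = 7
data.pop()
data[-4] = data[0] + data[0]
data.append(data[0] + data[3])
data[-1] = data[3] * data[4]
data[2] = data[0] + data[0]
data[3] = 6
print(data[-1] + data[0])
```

33

data[-1] = 7 → [3, 1, 1, 3, 7]
pop() removes 7 → [3, 1, 1, 3]
data[-4] = data[0]+data[0] = 3+3 = 6 → [6, 1, 1, 3]
append data[0]+data[3] = 6+3 = 9 → [6, 1, 1, 3, 9]
data[-1] = data[3]*data[4] = 3*9 = 27 → [6, 1, 1, 3, 27]
data[2] = data[0]+data[0] = 6+6 = 12 → [6, 1, 12, 3, 27]
data[3] = 6 → [6, 1, 12, 6, 27]
data[-1]+data[0] = 27+6 = 33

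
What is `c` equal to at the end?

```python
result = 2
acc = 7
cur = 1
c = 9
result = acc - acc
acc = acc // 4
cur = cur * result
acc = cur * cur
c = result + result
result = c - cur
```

result = 7-7 = 0
acc = 7//4 = 1
cur = 1*0 = 0
acc = 0*0 = 0
c = 0+0 = 0
result = 0-0 = 0

0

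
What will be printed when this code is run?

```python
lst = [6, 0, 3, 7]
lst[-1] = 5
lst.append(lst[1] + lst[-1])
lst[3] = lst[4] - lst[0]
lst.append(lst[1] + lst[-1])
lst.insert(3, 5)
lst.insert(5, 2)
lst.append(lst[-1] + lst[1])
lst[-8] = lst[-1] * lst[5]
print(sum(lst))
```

40

lst[-1] = 5 → [6, 0, 3, 5]
append lst[1]+lst[-1] = 0+5 = 5 → [6, 0, 3, 5, 5]
lst[3] = lst[4]-lst[0] = 5-6 = -1 → [6, 0, 3, -1, 5]
append lst[1]+lst[-1] = 0+5 = 5 → [6, 0, 3, -1, 5, 5]
insert 5 at 3 → [6, 0, 3, 5, -1, 5, 5]
insert 2 at 5 → [6, 0, 3, 5, -1, 2, 5, 5]
append lst[-1]+lst[1] = 5+0 = 5 → [6, 0, 3, 5, -1, 2, 5, 5, 5]
lst[-8] = lst[-1]*lst[5] = 5*2 = 10 → [6, 10, 3, 5, -1, 2, 5, 5, 5]
sum = 40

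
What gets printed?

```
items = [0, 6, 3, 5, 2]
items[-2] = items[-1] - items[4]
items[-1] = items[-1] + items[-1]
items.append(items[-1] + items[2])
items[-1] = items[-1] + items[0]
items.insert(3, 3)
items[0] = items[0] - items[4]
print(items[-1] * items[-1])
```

items[-2] = items[-1]-items[4] = 2-2 = 0 → [0, 6, 3, 0, 2]
items[-1] = items[-1]+items[-1] = 2+2 = 4 → [0, 6, 3, 0, 4]
append items[-1]+items[2] = 4+3 = 7 → [0, 6, 3, 0, 4, 7]
items[-1] = items[-1]+items[0] = 7+0 = 7 → [0, 6, 3, 0, 4, 7]
insert 3 at 3 → [0, 6, 3, 3, 0, 4, 7]
items[0] = items[0]-items[4] = 0-0 = 0 → [0, 6, 3, 3, 0, 4, 7]
items[-1]*items[-1] = 7*7 = 49

49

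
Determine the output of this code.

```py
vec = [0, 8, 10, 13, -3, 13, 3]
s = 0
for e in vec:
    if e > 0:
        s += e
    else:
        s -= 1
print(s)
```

e=0: not >0, s = 0-1 = -1
e=8: >0, s = (-1)+8 = 7
e=10: >0, s = 7+10 = 17
e=13: >0, s = 17+13 = 30
e=-3: not >0, s = 30-1 = 29
e=13: >0, s = 29+13 = 42
e=3: >0, s = 42+3 = 45

45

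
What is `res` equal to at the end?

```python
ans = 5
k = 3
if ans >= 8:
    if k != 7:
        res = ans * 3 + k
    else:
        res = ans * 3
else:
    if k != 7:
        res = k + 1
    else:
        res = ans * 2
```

ans=5, k=3
ans >= 8 is False; k != 7 is True
→ res = k + 1 = 4

4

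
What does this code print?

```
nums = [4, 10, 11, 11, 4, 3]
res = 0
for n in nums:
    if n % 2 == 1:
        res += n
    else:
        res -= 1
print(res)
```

n=4: not odd, res = 0-1 = -1
n=10: not odd, res = (-1)-1 = -2
n=11: odd, res = (-2)+11 = 9
n=11: odd, res = 9+11 = 20
n=4: not odd, res = 20-1 = 19
n=3: odd, res = 19+3 = 22

22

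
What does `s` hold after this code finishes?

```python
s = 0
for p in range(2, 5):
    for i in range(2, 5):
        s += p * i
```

81

p=2,i=2: s = 0+4 = 4
p=2,i=3: s = 4+6 = 10
p=2,i=4: s = 10+8 = 18
p=3,i=2: s = 18+6 = 24
p=3,i=3: s = 24+9 = 33
p=3,i=4: s = 33+12 = 45
p=4,i=2: s = 45+8 = 53
p=4,i=3: s = 53+12 = 65
p=4,i=4: s = 65+16 = 81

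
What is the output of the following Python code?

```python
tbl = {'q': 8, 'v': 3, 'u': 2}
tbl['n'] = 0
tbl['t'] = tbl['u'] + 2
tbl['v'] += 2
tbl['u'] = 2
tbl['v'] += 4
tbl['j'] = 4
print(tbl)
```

{'q': 8, 'v': 9, 'u': 2, 'n': 0, 't': 4, 'j': 4}

tbl['n'] = 0 → {'q': 8, 'v': 3, 'u': 2, 'n': 0}
tbl['t'] = tbl['u']+2 = 4 → {'q': 8, 'v': 3, 'u': 2, 'n': 0, 't': 4}
tbl['v'] = 3+2 = 5 → {'q': 8, 'v': 5, 'u': 2, 'n': 0, 't': 4}
tbl['u'] = 2 → {'q': 8, 'v': 5, 'u': 2, 'n': 0, 't': 4}
tbl['v'] = 5+4 = 9 → {'q': 8, 'v': 9, 'u': 2, 'n': 0, 't': 4}
tbl['j'] = 4 → {'q': 8, 'v': 9, 'u': 2, 'n': 0, 't': 4, 'j': 4}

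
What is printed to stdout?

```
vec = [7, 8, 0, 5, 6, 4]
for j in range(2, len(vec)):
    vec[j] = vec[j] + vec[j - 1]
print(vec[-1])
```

j=2: vec[2] = 0+8 = 8 → [7, 8, 8, 5, 6, 4]
j=3: vec[3] = 5+8 = 13 → [7, 8, 8, 13, 6, 4]
j=4: vec[4] = 6+13 = 19 → [7, 8, 8, 13, 19, 4]
j=5: vec[5] = 4+19 = 23 → [7, 8, 8, 13, 19, 23]

23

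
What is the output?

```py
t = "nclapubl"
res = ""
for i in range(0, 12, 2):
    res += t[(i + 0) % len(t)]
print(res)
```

nlpbnl

i=0: add t[0]='n' → 'n'
i=2: add t[2]='l' → 'nl'
i=4: add t[4]='p' → 'nlp'
i=6: add t[6]='b' → 'nlpb'
i=8: add t[0]='n' → 'nlpbn'
i=10: add t[2]='l' → 'nlpbnl'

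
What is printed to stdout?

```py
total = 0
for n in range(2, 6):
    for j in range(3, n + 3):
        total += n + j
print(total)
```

n=2,j=3: total = 0+5 = 5
n=2,j=4: total = 5+6 = 11
n=3,j=3: total = 11+6 = 17
n=3,j=4: total = 17+7 = 24
n=3,j=5: total = 24+8 = 32
n=4,j=3: total = 32+7 = 39
n=4,j=4: total = 39+8 = 47
n=4,j=5: total = 47+9 = 56
n=4,j=6: total = 56+10 = 66
n=5,j=3: total = 66+8 = 74
n=5,j=4: total = 74+9 = 83
n=5,j=5: total = 83+10 = 93
n=5,j=6: total = 93+11 = 104
n=5,j=7: total = 104+12 = 116

116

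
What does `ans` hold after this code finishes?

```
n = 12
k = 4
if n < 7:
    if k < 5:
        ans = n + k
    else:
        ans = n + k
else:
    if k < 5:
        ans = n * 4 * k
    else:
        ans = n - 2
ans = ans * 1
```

192

n=12, k=4
n < 7 is False; k < 5 is True
→ ans = n * 4 * k = 192
ans = 192*1 = 192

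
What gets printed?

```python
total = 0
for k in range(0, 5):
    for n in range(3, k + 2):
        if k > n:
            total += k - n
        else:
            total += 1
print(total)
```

k=2,n=3: not 2>3, total = 0+1 = 1
k=3,n=3: not 3>3, total = 1+1 = 2
k=3,n=4: not 3>4, total = 2+1 = 3
k=4,n=3: 4>3, total = 3+1 = 4
k=4,n=4: not 4>4, total = 4+1 = 5
k=4,n=5: not 4>5, total = 5+1 = 6

6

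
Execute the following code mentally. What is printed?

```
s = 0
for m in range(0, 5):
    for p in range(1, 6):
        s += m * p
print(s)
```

150

m=0,p=1: s = 0+0 = 0
m=0,p=2: s = 0+0 = 0
m=0,p=3: s = 0+0 = 0
m=0,p=4: s = 0+0 = 0
m=0,p=5: s = 0+0 = 0
m=1,p=1: s = 0+1 = 1
m=1,p=2: s = 1+2 = 3
m=1,p=3: s = 3+3 = 6
m=1,p=4: s = 6+4 = 10
m=1,p=5: s = 10+5 = 15
m=2,p=1: s = 15+2 = 17
m=2,p=2: s = 17+4 = 21
m=2,p=3: s = 21+6 = 27
m=2,p=4: s = 27+8 = 35
m=2,p=5: s = 35+10 = 45
m=3,p=1: s = 45+3 = 48
m=3,p=2: s = 48+6 = 54
m=3,p=3: s = 54+9 = 63
m=3,p=4: s = 63+12 = 75
m=3,p=5: s = 75+15 = 90
m=4,p=1: s = 90+4 = 94
m=4,p=2: s = 94+8 = 102
m=4,p=3: s = 102+12 = 114
m=4,p=4: s = 114+16 = 130
m=4,p=5: s = 130+20 = 150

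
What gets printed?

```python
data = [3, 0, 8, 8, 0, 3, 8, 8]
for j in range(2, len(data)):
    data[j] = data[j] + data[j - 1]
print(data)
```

j=2: data[2] = 8+0 = 8 → [3, 0, 8, 8, 0, 3, 8, 8]
j=3: data[3] = 8+8 = 16 → [3, 0, 8, 16, 0, 3, 8, 8]
j=4: data[4] = 0+16 = 16 → [3, 0, 8, 16, 16, 3, 8, 8]
j=5: data[5] = 3+16 = 19 → [3, 0, 8, 16, 16, 19, 8, 8]
j=6: data[6] = 8+19 = 27 → [3, 0, 8, 16, 16, 19, 27, 8]
j=7: data[7] = 8+27 = 35 → [3, 0, 8, 16, 16, 19, 27, 35]

[3, 0, 8, 16, 16, 19, 27, 35]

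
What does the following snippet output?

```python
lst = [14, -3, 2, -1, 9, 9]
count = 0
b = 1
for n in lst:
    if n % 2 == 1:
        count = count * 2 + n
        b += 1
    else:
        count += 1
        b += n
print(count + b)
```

n=14: not odd, count = 0+1 = 1; b=15
n=-3: odd, count = 1*2+(-3) = -1; b=16
n=2: not odd, count = (-1)+1 = 0; b=18
n=-1: odd, count = 0*2+(-1) = -1; b=19
n=9: odd, count = (-1)*2+9 = 7; b=20
n=9: odd, count = 7*2+9 = 23; b=21
count+b = 23+21 = 44

44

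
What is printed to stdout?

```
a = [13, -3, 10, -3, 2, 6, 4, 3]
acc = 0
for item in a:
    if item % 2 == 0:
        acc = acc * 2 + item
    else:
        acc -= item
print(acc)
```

-35

item=13: not even, acc = 0-13 = -13
item=-3: not even, acc = (-13)-(-3) = -10
item=10: even, acc = (-10)*2+10 = -10
item=-3: not even, acc = (-10)-(-3) = -7
item=2: even, acc = (-7)*2+2 = -12
item=6: even, acc = (-12)*2+6 = -18
item=4: even, acc = (-18)*2+4 = -32
item=3: not even, acc = (-32)-3 = -35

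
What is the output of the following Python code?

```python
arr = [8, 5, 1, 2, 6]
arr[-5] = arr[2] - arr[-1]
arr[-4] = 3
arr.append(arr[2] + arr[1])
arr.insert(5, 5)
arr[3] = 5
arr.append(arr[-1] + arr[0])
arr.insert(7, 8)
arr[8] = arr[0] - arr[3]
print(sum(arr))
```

17

arr[-5] = arr[2]-arr[-1] = 1-6 = -5 → [-5, 5, 1, 2, 6]
arr[-4] = 3 → [-5, 3, 1, 2, 6]
append arr[2]+arr[1] = 1+3 = 4 → [-5, 3, 1, 2, 6, 4]
insert 5 at 5 → [-5, 3, 1, 2, 6, 5, 4]
arr[3] = 5 → [-5, 3, 1, 5, 6, 5, 4]
append arr[-1]+arr[0] = 4+(-5) = -1 → [-5, 3, 1, 5, 6, 5, 4, -1]
insert 8 at 7 → [-5, 3, 1, 5, 6, 5, 4, 8, -1]
arr[8] = arr[0]-arr[3] = (-5)-5 = -10 → [-5, 3, 1, 5, 6, 5, 4, 8, -10]
sum = 17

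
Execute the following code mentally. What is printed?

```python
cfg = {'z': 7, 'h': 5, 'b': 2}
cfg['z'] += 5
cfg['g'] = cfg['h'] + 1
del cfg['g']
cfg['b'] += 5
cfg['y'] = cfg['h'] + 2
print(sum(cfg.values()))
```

31

cfg['z'] = 7+5 = 12 → {'z': 12, 'h': 5, 'b': 2}
cfg['g'] = cfg['h']+1 = 6 → {'z': 12, 'h': 5, 'b': 2, 'g': 6}
del 'g' → {'z': 12, 'h': 5, 'b': 2}
cfg['b'] = 2+5 = 7 → {'z': 12, 'h': 5, 'b': 7}
cfg['y'] = cfg['h']+2 = 7 → {'z': 12, 'h': 5, 'b': 7, 'y': 7}
sum of values = 31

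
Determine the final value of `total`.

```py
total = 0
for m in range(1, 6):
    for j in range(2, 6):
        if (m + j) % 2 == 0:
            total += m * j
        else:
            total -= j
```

74

m=1,j=2: odd sum, total = 0-2 = -2
m=1,j=3: even sum, total = (-2)+3 = 1
m=1,j=4: odd sum, total = 1-4 = -3
m=1,j=5: even sum, total = (-3)+5 = 2
m=2,j=2: even sum, total = 2+4 = 6
m=2,j=3: odd sum, total = 6-3 = 3
m=2,j=4: even sum, total = 3+8 = 11
m=2,j=5: odd sum, total = 11-5 = 6
m=3,j=2: odd sum, total = 6-2 = 4
m=3,j=3: even sum, total = 4+9 = 13
m=3,j=4: odd sum, total = 13-4 = 9
m=3,j=5: even sum, total = 9+15 = 24
m=4,j=2: even sum, total = 24+8 = 32
m=4,j=3: odd sum, total = 32-3 = 29
m=4,j=4: even sum, total = 29+16 = 45
m=4,j=5: odd sum, total = 45-5 = 40
m=5,j=2: odd sum, total = 40-2 = 38
m=5,j=3: even sum, total = 38+15 = 53
m=5,j=4: odd sum, total = 53-4 = 49
m=5,j=5: even sum, total = 49+25 = 74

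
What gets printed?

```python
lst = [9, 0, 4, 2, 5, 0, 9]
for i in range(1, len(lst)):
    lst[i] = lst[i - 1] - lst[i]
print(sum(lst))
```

11

i=1: lst[1] = 9-0 = 9 → [9, 9, 4, 2, 5, 0, 9]
i=2: lst[2] = 9-4 = 5 → [9, 9, 5, 2, 5, 0, 9]
i=3: lst[3] = 5-2 = 3 → [9, 9, 5, 3, 5, 0, 9]
i=4: lst[4] = 3-5 = -2 → [9, 9, 5, 3, -2, 0, 9]
i=5: lst[5] = (-2)-0 = -2 → [9, 9, 5, 3, -2, -2, 9]
i=6: lst[6] = (-2)-9 = -11 → [9, 9, 5, 3, -2, -2, -11]
sum = 11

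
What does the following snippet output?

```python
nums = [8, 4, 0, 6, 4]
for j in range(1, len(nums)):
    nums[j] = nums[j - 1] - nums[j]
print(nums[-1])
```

-6

j=1: nums[1] = 8-4 = 4 → [8, 4, 0, 6, 4]
j=2: nums[2] = 4-0 = 4 → [8, 4, 4, 6, 4]
j=3: nums[3] = 4-6 = -2 → [8, 4, 4, -2, 4]
j=4: nums[4] = (-2)-4 = -6 → [8, 4, 4, -2, -6]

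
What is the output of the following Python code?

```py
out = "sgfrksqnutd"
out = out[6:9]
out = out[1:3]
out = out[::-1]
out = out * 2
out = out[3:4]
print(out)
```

n

slice [6:9] → 'qnu'
slice [1:3] → 'nu'
reverse → 'un'
repeat ×2 → 'unun'
slice [3:4] → 'n'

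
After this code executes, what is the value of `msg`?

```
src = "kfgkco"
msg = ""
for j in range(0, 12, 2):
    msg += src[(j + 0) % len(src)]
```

j=0: add src[0]='k' → 'k'
j=2: add src[2]='g' → 'kg'
j=4: add src[4]='c' → 'kgc'
j=6: add src[0]='k' → 'kgck'
j=8: add src[2]='g' → 'kgckg'
j=10: add src[4]='c' → 'kgckgc'

'kgckgc'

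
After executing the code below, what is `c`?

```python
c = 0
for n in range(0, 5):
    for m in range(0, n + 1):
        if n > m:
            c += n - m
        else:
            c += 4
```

n=0,m=0: not 0>0, c = 0+4 = 4
n=1,m=0: 1>0, c = 4+1 = 5
n=1,m=1: not 1>1, c = 5+4 = 9
n=2,m=0: 2>0, c = 9+2 = 11
n=2,m=1: 2>1, c = 11+1 = 12
n=2,m=2: not 2>2, c = 12+4 = 16
n=3,m=0: 3>0, c = 16+3 = 19
n=3,m=1: 3>1, c = 19+2 = 21
n=3,m=2: 3>2, c = 21+1 = 22
n=3,m=3: not 3>3, c = 22+4 = 26
n=4,m=0: 4>0, c = 26+4 = 30
n=4,m=1: 4>1, c = 30+3 = 33
n=4,m=2: 4>2, c = 33+2 = 35
n=4,m=3: 4>3, c = 35+1 = 36
n=4,m=4: not 4>4, c = 36+4 = 40

40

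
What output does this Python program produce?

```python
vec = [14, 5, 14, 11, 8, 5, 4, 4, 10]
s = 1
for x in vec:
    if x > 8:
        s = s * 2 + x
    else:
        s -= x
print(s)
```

134

x=14: >8, s = 1*2+14 = 16
x=5: not >8, s = 16-5 = 11
x=14: >8, s = 11*2+14 = 36
x=11: >8, s = 36*2+11 = 83
x=8: not >8, s = 83-8 = 75
x=5: not >8, s = 75-5 = 70
x=4: not >8, s = 70-4 = 66
x=4: not >8, s = 66-4 = 62
x=10: >8, s = 62*2+10 = 134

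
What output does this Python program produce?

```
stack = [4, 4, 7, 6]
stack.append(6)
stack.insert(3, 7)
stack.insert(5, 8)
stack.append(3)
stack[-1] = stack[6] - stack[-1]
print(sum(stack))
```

append 6 → [4, 4, 7, 6, 6]
insert 7 at 3 → [4, 4, 7, 7, 6, 6]
insert 8 at 5 → [4, 4, 7, 7, 6, 8, 6]
append 3 → [4, 4, 7, 7, 6, 8, 6, 3]
stack[-1] = stack[6]-stack[-1] = 6-3 = 3 → [4, 4, 7, 7, 6, 8, 6, 3]
sum = 45

45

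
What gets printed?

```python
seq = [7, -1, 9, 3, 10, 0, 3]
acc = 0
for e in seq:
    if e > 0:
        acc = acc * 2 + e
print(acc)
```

219

e=7: >0, acc = 0*2+7 = 7
e=-1: not >0
e=9: >0, acc = 7*2+9 = 23
e=3: >0, acc = 23*2+3 = 49
e=10: >0, acc = 49*2+10 = 108
e=0: not >0
e=3: >0, acc = 108*2+3 = 219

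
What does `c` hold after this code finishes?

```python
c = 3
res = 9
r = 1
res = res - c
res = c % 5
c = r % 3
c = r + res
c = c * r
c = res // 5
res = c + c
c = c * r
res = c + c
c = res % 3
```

0

res = 9-3 = 6
res = 3%5 = 3
c = 1%3 = 1
c = 1+3 = 4
c = 4*1 = 4
c = 3//5 = 0
res = 0+0 = 0
c = 0*1 = 0
res = 0+0 = 0
c = 0%3 = 0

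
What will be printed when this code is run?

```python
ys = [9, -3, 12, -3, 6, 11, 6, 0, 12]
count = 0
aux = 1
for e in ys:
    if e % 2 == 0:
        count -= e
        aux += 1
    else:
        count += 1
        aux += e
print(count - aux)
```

e=9: not even, count = 0+1 = 1; aux=10
e=-3: not even, count = 1+1 = 2; aux=7
e=12: even, count = 2-12 = -10; aux=8
e=-3: not even, count = (-10)+1 = -9; aux=5
e=6: even, count = (-9)-6 = -15; aux=6
e=11: not even, count = (-15)+1 = -14; aux=17
e=6: even, count = (-14)-6 = -20; aux=18
e=0: even, count = (-20)-0 = -20; aux=19
e=12: even, count = (-20)-12 = -32; aux=20
count-aux = (-32)-20 = -52

-52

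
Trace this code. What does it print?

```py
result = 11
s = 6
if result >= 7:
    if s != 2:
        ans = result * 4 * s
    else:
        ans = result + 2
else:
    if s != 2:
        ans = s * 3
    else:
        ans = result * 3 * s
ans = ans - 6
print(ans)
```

result=11, s=6
result >= 7 is True; s != 2 is True
→ ans = result * 4 * s = 264
ans = 264-6 = 258

258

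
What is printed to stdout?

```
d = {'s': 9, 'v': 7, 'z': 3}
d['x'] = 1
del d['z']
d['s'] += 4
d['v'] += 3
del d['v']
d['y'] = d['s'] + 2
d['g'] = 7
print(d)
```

d['x'] = 1 → {'s': 9, 'v': 7, 'z': 3, 'x': 1}
del 'z' → {'s': 9, 'v': 7, 'x': 1}
d['s'] = 9+4 = 13 → {'s': 13, 'v': 7, 'x': 1}
d['v'] = 7+3 = 10 → {'s': 13, 'v': 10, 'x': 1}
del 'v' → {'s': 13, 'x': 1}
d['y'] = d['s']+2 = 15 → {'s': 13, 'x': 1, 'y': 15}
d['g'] = 7 → {'s': 13, 'x': 1, 'y': 15, 'g': 7}

{'s': 13, 'x': 1, 'y': 15, 'g': 7}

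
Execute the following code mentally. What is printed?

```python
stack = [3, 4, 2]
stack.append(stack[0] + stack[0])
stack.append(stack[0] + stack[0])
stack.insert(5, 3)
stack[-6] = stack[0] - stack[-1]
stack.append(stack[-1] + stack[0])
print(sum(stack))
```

append stack[0]+stack[0] = 3+3 = 6 → [3, 4, 2, 6]
append stack[0]+stack[0] = 3+3 = 6 → [3, 4, 2, 6, 6]
insert 3 at 5 → [3, 4, 2, 6, 6, 3]
stack[-6] = stack[0]-stack[-1] = 3-3 = 0 → [0, 4, 2, 6, 6, 3]
append stack[-1]+stack[0] = 3+0 = 3 → [0, 4, 2, 6, 6, 3, 3]
sum = 24

24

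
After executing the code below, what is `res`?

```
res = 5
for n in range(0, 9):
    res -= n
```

-31

n=0: res = 5-0 = 5
n=1: res = 5-1 = 4
n=2: res = 4-2 = 2
n=3: res = 2-3 = -1
n=4: res = (-1)-4 = -5
n=5: res = (-5)-5 = -10
n=6: res = (-10)-6 = -16
n=7: res = (-16)-7 = -23
n=8: res = (-23)-8 = -31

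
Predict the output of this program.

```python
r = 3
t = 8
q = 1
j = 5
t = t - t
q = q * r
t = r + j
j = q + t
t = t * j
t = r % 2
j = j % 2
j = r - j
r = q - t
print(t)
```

t = 8-8 = 0
q = 1*3 = 3
t = 3+5 = 8
j = 3+8 = 11
t = 8*11 = 88
t = 3%2 = 1
j = 11%2 = 1
j = 3-1 = 2
r = 3-1 = 2

1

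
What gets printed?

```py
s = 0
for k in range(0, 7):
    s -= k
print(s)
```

-21

k=0: s = 0-0 = 0
k=1: s = 0-1 = -1
k=2: s = (-1)-2 = -3
k=3: s = (-3)-3 = -6
k=4: s = (-6)-4 = -10
k=5: s = (-10)-5 = -15
k=6: s = (-15)-6 = -21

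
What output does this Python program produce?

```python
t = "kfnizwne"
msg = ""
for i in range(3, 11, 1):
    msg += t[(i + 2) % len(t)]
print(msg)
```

wnekfniz

i=3: add t[5]='w' → 'w'
i=4: add t[6]='n' → 'wn'
i=5: add t[7]='e' → 'wne'
i=6: add t[0]='k' → 'wnek'
i=7: add t[1]='f' → 'wnekf'
i=8: add t[2]='n' → 'wnekfn'
i=9: add t[3]='i' → 'wnekfni'
i=10: add t[4]='z' → 'wnekfniz'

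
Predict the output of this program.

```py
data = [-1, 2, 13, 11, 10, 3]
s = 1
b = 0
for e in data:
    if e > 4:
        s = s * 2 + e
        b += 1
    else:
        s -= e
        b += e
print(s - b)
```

74

e=-1: not >4, s = 1-(-1) = 2; b=-1
e=2: not >4, s = 2-2 = 0; b=1
e=13: >4, s = 0*2+13 = 13; b=2
e=11: >4, s = 13*2+11 = 37; b=3
e=10: >4, s = 37*2+10 = 84; b=4
e=3: not >4, s = 84-3 = 81; b=7
s-b = 81-7 = 74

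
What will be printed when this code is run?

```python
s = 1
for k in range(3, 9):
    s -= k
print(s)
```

-32

k=3: s = 1-3 = -2
k=4: s = (-2)-4 = -6
k=5: s = (-6)-5 = -11
k=6: s = (-11)-6 = -17
k=7: s = (-17)-7 = -24
k=8: s = (-24)-8 = -32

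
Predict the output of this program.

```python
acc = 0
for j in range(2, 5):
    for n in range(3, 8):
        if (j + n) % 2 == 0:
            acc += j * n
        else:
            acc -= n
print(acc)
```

65

j=2,n=3: odd sum, acc = 0-3 = -3
j=2,n=4: even sum, acc = (-3)+8 = 5
j=2,n=5: odd sum, acc = 5-5 = 0
j=2,n=6: even sum, acc = 0+12 = 12
j=2,n=7: odd sum, acc = 12-7 = 5
j=3,n=3: even sum, acc = 5+9 = 14
j=3,n=4: odd sum, acc = 14-4 = 10
j=3,n=5: even sum, acc = 10+15 = 25
j=3,n=6: odd sum, acc = 25-6 = 19
j=3,n=7: even sum, acc = 19+21 = 40
j=4,n=3: odd sum, acc = 40-3 = 37
j=4,n=4: even sum, acc = 37+16 = 53
j=4,n=5: odd sum, acc = 53-5 = 48
j=4,n=6: even sum, acc = 48+24 = 72
j=4,n=7: odd sum, acc = 72-7 = 65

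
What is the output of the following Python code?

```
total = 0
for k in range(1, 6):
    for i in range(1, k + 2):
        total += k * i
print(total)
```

210

k=1,i=1: total = 0+1 = 1
k=1,i=2: total = 1+2 = 3
k=2,i=1: total = 3+2 = 5
k=2,i=2: total = 5+4 = 9
k=2,i=3: total = 9+6 = 15
k=3,i=1: total = 15+3 = 18
k=3,i=2: total = 18+6 = 24
k=3,i=3: total = 24+9 = 33
k=3,i=4: total = 33+12 = 45
k=4,i=1: total = 45+4 = 49
k=4,i=2: total = 49+8 = 57
k=4,i=3: total = 57+12 = 69
k=4,i=4: total = 69+16 = 85
k=4,i=5: total = 85+20 = 105
k=5,i=1: total = 105+5 = 110
k=5,i=2: total = 110+10 = 120
k=5,i=3: total = 120+15 = 135
k=5,i=4: total = 135+20 = 155
k=5,i=5: total = 155+25 = 180
k=5,i=6: total = 180+30 = 210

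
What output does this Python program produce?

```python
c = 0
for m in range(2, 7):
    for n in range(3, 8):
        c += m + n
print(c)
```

225

m=2,n=3: c = 0+5 = 5
m=2,n=4: c = 5+6 = 11
m=2,n=5: c = 11+7 = 18
m=2,n=6: c = 18+8 = 26
m=2,n=7: c = 26+9 = 35
m=3,n=3: c = 35+6 = 41
m=3,n=4: c = 41+7 = 48
m=3,n=5: c = 48+8 = 56
m=3,n=6: c = 56+9 = 65
m=3,n=7: c = 65+10 = 75
m=4,n=3: c = 75+7 = 82
m=4,n=4: c = 82+8 = 90
m=4,n=5: c = 90+9 = 99
m=4,n=6: c = 99+10 = 109
m=4,n=7: c = 109+11 = 120
m=5,n=3: c = 120+8 = 128
m=5,n=4: c = 128+9 = 137
m=5,n=5: c = 137+10 = 147
m=5,n=6: c = 147+11 = 158
m=5,n=7: c = 158+12 = 170
m=6,n=3: c = 170+9 = 179
m=6,n=4: c = 179+10 = 189
m=6,n=5: c = 189+11 = 200
m=6,n=6: c = 200+12 = 212
m=6,n=7: c = 212+13 = 225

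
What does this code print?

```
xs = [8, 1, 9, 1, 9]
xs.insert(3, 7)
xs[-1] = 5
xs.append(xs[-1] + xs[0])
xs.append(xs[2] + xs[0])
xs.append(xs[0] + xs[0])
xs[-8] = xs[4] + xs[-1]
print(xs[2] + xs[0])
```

17

insert 7 at 3 → [8, 1, 9, 7, 1, 9]
xs[-1] = 5 → [8, 1, 9, 7, 1, 5]
append xs[-1]+xs[0] = 5+8 = 13 → [8, 1, 9, 7, 1, 5, 13]
append xs[2]+xs[0] = 9+8 = 17 → [8, 1, 9, 7, 1, 5, 13, 17]
append xs[0]+xs[0] = 8+8 = 16 → [8, 1, 9, 7, 1, 5, 13, 17, 16]
xs[-8] = xs[4]+xs[-1] = 1+16 = 17 → [8, 17, 9, 7, 1, 5, 13, 17, 16]
xs[2]+xs[0] = 9+8 = 17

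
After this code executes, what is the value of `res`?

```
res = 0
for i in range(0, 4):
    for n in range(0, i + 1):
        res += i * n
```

25

i=0,n=0: res = 0+0 = 0
i=1,n=0: res = 0+0 = 0
i=1,n=1: res = 0+1 = 1
i=2,n=0: res = 1+0 = 1
i=2,n=1: res = 1+2 = 3
i=2,n=2: res = 3+4 = 7
i=3,n=0: res = 7+0 = 7
i=3,n=1: res = 7+3 = 10
i=3,n=2: res = 10+6 = 16
i=3,n=3: res = 16+9 = 25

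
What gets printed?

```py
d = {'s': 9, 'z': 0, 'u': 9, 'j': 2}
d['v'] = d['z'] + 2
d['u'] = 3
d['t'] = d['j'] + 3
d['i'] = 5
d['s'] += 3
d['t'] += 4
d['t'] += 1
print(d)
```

{'s': 12, 'z': 0, 'u': 3, 'j': 2, 'v': 2, 't': 10, 'i': 5}

d['v'] = d['z']+2 = 2 → {'s': 9, 'z': 0, 'u': 9, 'j': 2, 'v': 2}
d['u'] = 3 → {'s': 9, 'z': 0, 'u': 3, 'j': 2, 'v': 2}
d['t'] = d['j']+3 = 5 → {'s': 9, 'z': 0, 'u': 3, 'j': 2, 'v': 2, 't': 5}
d['i'] = 5 → {'s': 9, 'z': 0, 'u': 3, 'j': 2, 'v': 2, 't': 5, 'i': 5}
d['s'] = 9+3 = 12 → {'s': 12, 'z': 0, 'u': 3, 'j': 2, 'v': 2, 't': 5, 'i': 5}
d['t'] = 5+4 = 9 → {'s': 12, 'z': 0, 'u': 3, 'j': 2, 'v': 2, 't': 9, 'i': 5}
d['t'] = 9+1 = 10 → {'s': 12, 'z': 0, 'u': 3, 'j': 2, 'v': 2, 't': 10, 'i': 5}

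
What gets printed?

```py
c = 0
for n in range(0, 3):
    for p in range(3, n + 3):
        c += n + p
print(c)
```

15

n=1,p=3: c = 0+4 = 4
n=2,p=3: c = 4+5 = 9
n=2,p=4: c = 9+6 = 15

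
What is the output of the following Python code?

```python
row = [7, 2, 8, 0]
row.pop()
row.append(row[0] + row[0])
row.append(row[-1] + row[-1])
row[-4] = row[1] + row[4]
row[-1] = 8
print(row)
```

[7, 30, 8, 14, 8]

pop() removes 0 → [7, 2, 8]
append row[0]+row[0] = 7+7 = 14 → [7, 2, 8, 14]
append row[-1]+row[-1] = 14+14 = 28 → [7, 2, 8, 14, 28]
row[-4] = row[1]+row[4] = 2+28 = 30 → [7, 30, 8, 14, 28]
row[-1] = 8 → [7, 30, 8, 14, 8]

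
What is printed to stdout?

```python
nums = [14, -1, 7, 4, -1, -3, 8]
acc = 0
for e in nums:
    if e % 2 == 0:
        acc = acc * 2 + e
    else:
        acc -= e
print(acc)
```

e=14: even, acc = 0*2+14 = 14
e=-1: not even, acc = 14-(-1) = 15
e=7: not even, acc = 15-7 = 8
e=4: even, acc = 8*2+4 = 20
e=-1: not even, acc = 20-(-1) = 21
e=-3: not even, acc = 21-(-3) = 24
e=8: even, acc = 24*2+8 = 56

56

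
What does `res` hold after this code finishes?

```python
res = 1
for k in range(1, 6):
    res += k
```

k=1: res = 1+1 = 2
k=2: res = 2+2 = 4
k=3: res = 4+3 = 7
k=4: res = 7+4 = 11
k=5: res = 11+5 = 16

16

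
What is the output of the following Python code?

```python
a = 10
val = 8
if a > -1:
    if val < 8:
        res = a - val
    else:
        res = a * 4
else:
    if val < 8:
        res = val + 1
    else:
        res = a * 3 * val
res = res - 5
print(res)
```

a=10, val=8
a > -1 is True; val < 8 is False
→ res = a * 4 = 40
res = 40-5 = 35

35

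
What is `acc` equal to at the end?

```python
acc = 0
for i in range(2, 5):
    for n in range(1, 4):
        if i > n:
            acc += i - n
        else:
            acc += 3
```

19

i=2,n=1: 2>1, acc = 0+1 = 1
i=2,n=2: not 2>2, acc = 1+3 = 4
i=2,n=3: not 2>3, acc = 4+3 = 7
i=3,n=1: 3>1, acc = 7+2 = 9
i=3,n=2: 3>2, acc = 9+1 = 10
i=3,n=3: not 3>3, acc = 10+3 = 13
i=4,n=1: 4>1, acc = 13+3 = 16
i=4,n=2: 4>2, acc = 16+2 = 18
i=4,n=3: 4>3, acc = 18+1 = 19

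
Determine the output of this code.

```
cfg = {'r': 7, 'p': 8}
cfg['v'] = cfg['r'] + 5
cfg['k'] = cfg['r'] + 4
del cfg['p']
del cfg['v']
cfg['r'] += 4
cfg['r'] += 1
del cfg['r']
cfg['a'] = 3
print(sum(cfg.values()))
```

14

cfg['v'] = cfg['r']+5 = 12 → {'r': 7, 'p': 8, 'v': 12}
cfg['k'] = cfg['r']+4 = 11 → {'r': 7, 'p': 8, 'v': 12, 'k': 11}
del 'p' → {'r': 7, 'v': 12, 'k': 11}
del 'v' → {'r': 7, 'k': 11}
cfg['r'] = 7+4 = 11 → {'r': 11, 'k': 11}
cfg['r'] = 11+1 = 12 → {'r': 12, 'k': 11}
del 'r' → {'k': 11}
cfg['a'] = 3 → {'k': 11, 'a': 3}
sum of values = 14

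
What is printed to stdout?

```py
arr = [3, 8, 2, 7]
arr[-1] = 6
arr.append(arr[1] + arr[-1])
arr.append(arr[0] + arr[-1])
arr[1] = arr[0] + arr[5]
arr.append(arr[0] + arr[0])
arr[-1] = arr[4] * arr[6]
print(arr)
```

arr[-1] = 6 → [3, 8, 2, 6]
append arr[1]+arr[-1] = 8+6 = 14 → [3, 8, 2, 6, 14]
append arr[0]+arr[-1] = 3+14 = 17 → [3, 8, 2, 6, 14, 17]
arr[1] = arr[0]+arr[5] = 3+17 = 20 → [3, 20, 2, 6, 14, 17]
append arr[0]+arr[0] = 3+3 = 6 → [3, 20, 2, 6, 14, 17, 6]
arr[-1] = arr[4]*arr[6] = 14*6 = 84 → [3, 20, 2, 6, 14, 17, 84]

[3, 20, 2, 6, 14, 17, 84]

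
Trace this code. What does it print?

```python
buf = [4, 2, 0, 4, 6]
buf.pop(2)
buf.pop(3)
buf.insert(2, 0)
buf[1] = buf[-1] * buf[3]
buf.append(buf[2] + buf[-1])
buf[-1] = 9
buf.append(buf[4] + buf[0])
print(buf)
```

[4, 16, 0, 4, 9, 13]

pop(2) removes 0 → [4, 2, 4, 6]
pop(3) removes 6 → [4, 2, 4]
insert 0 at 2 → [4, 2, 0, 4]
buf[1] = buf[-1]*buf[3] = 4*4 = 16 → [4, 16, 0, 4]
append buf[2]+buf[-1] = 0+4 = 4 → [4, 16, 0, 4, 4]
buf[-1] = 9 → [4, 16, 0, 4, 9]
append buf[4]+buf[0] = 9+4 = 13 → [4, 16, 0, 4, 9, 13]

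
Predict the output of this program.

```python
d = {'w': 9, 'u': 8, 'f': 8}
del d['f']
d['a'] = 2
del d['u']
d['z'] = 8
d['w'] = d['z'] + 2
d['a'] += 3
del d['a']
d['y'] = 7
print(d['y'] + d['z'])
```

del 'f' → {'w': 9, 'u': 8}
d['a'] = 2 → {'w': 9, 'u': 8, 'a': 2}
del 'u' → {'w': 9, 'a': 2}
d['z'] = 8 → {'w': 9, 'a': 2, 'z': 8}
d['w'] = d['z']+2 = 10 → {'w': 10, 'a': 2, 'z': 8}
d['a'] = 2+3 = 5 → {'w': 10, 'a': 5, 'z': 8}
del 'a' → {'w': 10, 'z': 8}
d['y'] = 7 → {'w': 10, 'z': 8, 'y': 7}
d['y']+d['z'] = 7+8 = 15

15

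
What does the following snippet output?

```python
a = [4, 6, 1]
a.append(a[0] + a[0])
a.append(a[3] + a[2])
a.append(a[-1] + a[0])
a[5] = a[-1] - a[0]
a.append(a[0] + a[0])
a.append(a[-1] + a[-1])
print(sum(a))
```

61

append a[0]+a[0] = 4+4 = 8 → [4, 6, 1, 8]
append a[3]+a[2] = 8+1 = 9 → [4, 6, 1, 8, 9]
append a[-1]+a[0] = 9+4 = 13 → [4, 6, 1, 8, 9, 13]
a[5] = a[-1]-a[0] = 13-4 = 9 → [4, 6, 1, 8, 9, 9]
append a[0]+a[0] = 4+4 = 8 → [4, 6, 1, 8, 9, 9, 8]
append a[-1]+a[-1] = 8+8 = 16 → [4, 6, 1, 8, 9, 9, 8, 16]
sum = 61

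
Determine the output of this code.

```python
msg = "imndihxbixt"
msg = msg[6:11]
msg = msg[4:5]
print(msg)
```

t

slice [6:11] → 'xbixt'
slice [4:5] → 't'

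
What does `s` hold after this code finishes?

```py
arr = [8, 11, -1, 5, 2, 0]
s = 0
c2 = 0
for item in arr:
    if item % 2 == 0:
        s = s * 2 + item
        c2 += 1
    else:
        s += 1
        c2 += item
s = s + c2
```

item=8: even, s = 0*2+8 = 8; c2=1
item=11: not even, s = 8+1 = 9; c2=12
item=-1: not even, s = 9+1 = 10; c2=11
item=5: not even, s = 10+1 = 11; c2=16
item=2: even, s = 11*2+2 = 24; c2=17
item=0: even, s = 24*2+0 = 48; c2=18
s+c2 = 48+18 = 66

66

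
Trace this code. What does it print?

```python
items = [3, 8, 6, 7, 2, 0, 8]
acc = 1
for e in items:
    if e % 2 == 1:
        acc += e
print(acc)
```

11

e=3: odd, acc = 1+3 = 4
e=8: not odd
e=6: not odd
e=7: odd, acc = 4+7 = 11
e=2: not odd
e=0: not odd
e=8: not odd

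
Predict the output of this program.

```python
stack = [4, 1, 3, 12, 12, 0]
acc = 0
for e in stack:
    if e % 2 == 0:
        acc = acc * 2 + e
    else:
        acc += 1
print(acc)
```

e=4: even, acc = 0*2+4 = 4
e=1: not even, acc = 4+1 = 5
e=3: not even, acc = 5+1 = 6
e=12: even, acc = 6*2+12 = 24
e=12: even, acc = 24*2+12 = 60
e=0: even, acc = 60*2+0 = 120

120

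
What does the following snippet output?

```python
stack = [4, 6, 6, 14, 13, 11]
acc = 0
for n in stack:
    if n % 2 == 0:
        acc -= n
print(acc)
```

-30

n=4: even, acc = 0-4 = -4
n=6: even, acc = (-4)-6 = -10
n=6: even, acc = (-10)-6 = -16
n=14: even, acc = (-16)-14 = -30
n=13: not even
n=11: not even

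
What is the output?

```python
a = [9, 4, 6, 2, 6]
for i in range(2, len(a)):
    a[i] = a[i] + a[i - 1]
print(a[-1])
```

18

i=2: a[2] = 6+4 = 10 → [9, 4, 10, 2, 6]
i=3: a[3] = 2+10 = 12 → [9, 4, 10, 12, 6]
i=4: a[4] = 6+12 = 18 → [9, 4, 10, 12, 18]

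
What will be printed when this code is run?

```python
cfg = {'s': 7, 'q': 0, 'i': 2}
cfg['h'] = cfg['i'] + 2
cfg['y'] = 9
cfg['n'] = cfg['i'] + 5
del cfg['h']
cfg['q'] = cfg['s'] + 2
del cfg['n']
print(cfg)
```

cfg['h'] = cfg['i']+2 = 4 → {'s': 7, 'q': 0, 'i': 2, 'h': 4}
cfg['y'] = 9 → {'s': 7, 'q': 0, 'i': 2, 'h': 4, 'y': 9}
cfg['n'] = cfg['i']+5 = 7 → {'s': 7, 'q': 0, 'i': 2, 'h': 4, 'y': 9, 'n': 7}
del 'h' → {'s': 7, 'q': 0, 'i': 2, 'y': 9, 'n': 7}
cfg['q'] = cfg['s']+2 = 9 → {'s': 7, 'q': 9, 'i': 2, 'y': 9, 'n': 7}
del 'n' → {'s': 7, 'q': 9, 'i': 2, 'y': 9}

{'s': 7, 'q': 9, 'i': 2, 'y': 9}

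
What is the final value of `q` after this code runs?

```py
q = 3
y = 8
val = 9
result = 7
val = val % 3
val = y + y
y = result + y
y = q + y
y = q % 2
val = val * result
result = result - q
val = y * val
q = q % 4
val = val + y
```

val = 9%3 = 0
val = 8+8 = 16
y = 7+8 = 15
y = 3+15 = 18
y = 3%2 = 1
val = 16*7 = 112
result = 7-3 = 4
val = 1*112 = 112
q = 3%4 = 3
val = 112+1 = 113

3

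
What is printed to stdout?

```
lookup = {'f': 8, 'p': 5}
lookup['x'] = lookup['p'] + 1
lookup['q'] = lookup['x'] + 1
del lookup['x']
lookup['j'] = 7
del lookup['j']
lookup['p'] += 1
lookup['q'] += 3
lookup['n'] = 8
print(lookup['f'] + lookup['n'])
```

16

lookup['x'] = lookup['p']+1 = 6 → {'f': 8, 'p': 5, 'x': 6}
lookup['q'] = lookup['x']+1 = 7 → {'f': 8, 'p': 5, 'x': 6, 'q': 7}
del 'x' → {'f': 8, 'p': 5, 'q': 7}
lookup['j'] = 7 → {'f': 8, 'p': 5, 'q': 7, 'j': 7}
del 'j' → {'f': 8, 'p': 5, 'q': 7}
lookup['p'] = 5+1 = 6 → {'f': 8, 'p': 6, 'q': 7}
lookup['q'] = 7+3 = 10 → {'f': 8, 'p': 6, 'q': 10}
lookup['n'] = 8 → {'f': 8, 'p': 6, 'q': 10, 'n': 8}
lookup['f']+lookup['n'] = 8+8 = 16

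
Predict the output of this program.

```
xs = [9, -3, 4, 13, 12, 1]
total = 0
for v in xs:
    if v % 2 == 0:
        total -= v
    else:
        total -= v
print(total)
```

v=9: not even, total = 0-9 = -9
v=-3: not even, total = (-9)-(-3) = -6
v=4: even, total = (-6)-4 = -10
v=13: not even, total = (-10)-13 = -23
v=12: even, total = (-23)-12 = -35
v=1: not even, total = (-35)-1 = -36

-36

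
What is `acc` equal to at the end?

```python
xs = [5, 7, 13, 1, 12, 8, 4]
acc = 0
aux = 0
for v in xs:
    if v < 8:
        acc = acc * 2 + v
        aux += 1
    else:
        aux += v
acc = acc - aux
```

v=5: <8, acc = 0*2+5 = 5; aux=1
v=7: <8, acc = 5*2+7 = 17; aux=2
v=13: not <8; aux=15
v=1: <8, acc = 17*2+1 = 35; aux=16
v=12: not <8; aux=28
v=8: not <8; aux=36
v=4: <8, acc = 35*2+4 = 74; aux=37
acc-aux = 74-37 = 37

37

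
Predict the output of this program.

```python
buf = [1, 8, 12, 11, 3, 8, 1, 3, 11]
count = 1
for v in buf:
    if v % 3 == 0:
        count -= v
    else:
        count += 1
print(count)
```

v=1: not %3==0, count = 1+1 = 2
v=8: not %3==0, count = 2+1 = 3
v=12: %3==0, count = 3-12 = -9
v=11: not %3==0, count = (-9)+1 = -8
v=3: %3==0, count = (-8)-3 = -11
v=8: not %3==0, count = (-11)+1 = -10
v=1: not %3==0, count = (-10)+1 = -9
v=3: %3==0, count = (-9)-3 = -12
v=11: not %3==0, count = (-12)+1 = -11

-11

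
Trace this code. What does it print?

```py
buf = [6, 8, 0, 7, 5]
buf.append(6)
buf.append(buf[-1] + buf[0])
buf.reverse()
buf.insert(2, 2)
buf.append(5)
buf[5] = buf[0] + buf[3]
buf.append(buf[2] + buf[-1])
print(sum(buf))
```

append 6 → [6, 8, 0, 7, 5, 6]
append buf[-1]+buf[0] = 6+6 = 12 → [6, 8, 0, 7, 5, 6, 12]
reverse → [12, 6, 5, 7, 0, 8, 6]
insert 2 at 2 → [12, 6, 2, 5, 7, 0, 8, 6]
append 5 → [12, 6, 2, 5, 7, 0, 8, 6, 5]
buf[5] = buf[0]+buf[3] = 12+5 = 17 → [12, 6, 2, 5, 7, 17, 8, 6, 5]
append buf[2]+buf[-1] = 2+5 = 7 → [12, 6, 2, 5, 7, 17, 8, 6, 5, 7]
sum = 75

75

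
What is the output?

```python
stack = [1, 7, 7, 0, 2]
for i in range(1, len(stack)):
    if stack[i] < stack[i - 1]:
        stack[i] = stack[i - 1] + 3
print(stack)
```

[1, 7, 7, 10, 13]

i=1: 7>=1, unchanged → [1, 7, 7, 0, 2]
i=2: 7>=7, unchanged → [1, 7, 7, 0, 2]
i=3: 0<7, stack[3] = 7+3 = 10 → [1, 7, 7, 10, 2]
i=4: 2<10, stack[4] = 10+3 = 13 → [1, 7, 7, 10, 13]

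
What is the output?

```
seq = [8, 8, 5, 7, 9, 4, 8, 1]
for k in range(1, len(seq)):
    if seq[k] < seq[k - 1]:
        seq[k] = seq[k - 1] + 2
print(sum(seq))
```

106

k=1: 8>=8, unchanged → [8, 8, 5, 7, 9, 4, 8, 1]
k=2: 5<8, seq[2] = 8+2 = 10 → [8, 8, 10, 7, 9, 4, 8, 1]
k=3: 7<10, seq[3] = 10+2 = 12 → [8, 8, 10, 12, 9, 4, 8, 1]
k=4: 9<12, seq[4] = 12+2 = 14 → [8, 8, 10, 12, 14, 4, 8, 1]
k=5: 4<14, seq[5] = 14+2 = 16 → [8, 8, 10, 12, 14, 16, 8, 1]
k=6: 8<16, seq[6] = 16+2 = 18 → [8, 8, 10, 12, 14, 16, 18, 1]
k=7: 1<18, seq[7] = 18+2 = 20 → [8, 8, 10, 12, 14, 16, 18, 20]
sum = 106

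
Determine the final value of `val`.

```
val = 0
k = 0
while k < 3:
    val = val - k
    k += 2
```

-2

k=0: val = 0-0 = 0
k=2: val = 0-2 = -2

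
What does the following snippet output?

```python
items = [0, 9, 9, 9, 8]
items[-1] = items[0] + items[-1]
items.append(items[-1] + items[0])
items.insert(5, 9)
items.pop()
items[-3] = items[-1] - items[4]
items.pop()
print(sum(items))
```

items[-1] = items[0]+items[-1] = 0+8 = 8 → [0, 9, 9, 9, 8]
append items[-1]+items[0] = 8+0 = 8 → [0, 9, 9, 9, 8, 8]
insert 9 at 5 → [0, 9, 9, 9, 8, 9, 8]
pop() removes 8 → [0, 9, 9, 9, 8, 9]
items[-3] = items[-1]-items[4] = 9-8 = 1 → [0, 9, 9, 1, 8, 9]
pop() removes 9 → [0, 9, 9, 1, 8]
sum = 27

27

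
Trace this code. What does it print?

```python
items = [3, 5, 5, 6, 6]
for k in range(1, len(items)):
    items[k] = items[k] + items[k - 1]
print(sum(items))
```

68

k=1: items[1] = 5+3 = 8 → [3, 8, 5, 6, 6]
k=2: items[2] = 5+8 = 13 → [3, 8, 13, 6, 6]
k=3: items[3] = 6+13 = 19 → [3, 8, 13, 19, 6]
k=4: items[4] = 6+19 = 25 → [3, 8, 13, 19, 25]
sum = 68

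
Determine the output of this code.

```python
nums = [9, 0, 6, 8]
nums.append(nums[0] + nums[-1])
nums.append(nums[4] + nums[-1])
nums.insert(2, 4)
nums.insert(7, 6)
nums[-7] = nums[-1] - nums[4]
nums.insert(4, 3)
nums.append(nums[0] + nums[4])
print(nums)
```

append nums[0]+nums[-1] = 9+8 = 17 → [9, 0, 6, 8, 17]
append nums[4]+nums[-1] = 17+17 = 34 → [9, 0, 6, 8, 17, 34]
insert 4 at 2 → [9, 0, 4, 6, 8, 17, 34]
insert 6 at 7 → [9, 0, 4, 6, 8, 17, 34, 6]
nums[-7] = nums[-1]-nums[4] = 6-8 = -2 → [9, -2, 4, 6, 8, 17, 34, 6]
insert 3 at 4 → [9, -2, 4, 6, 3, 8, 17, 34, 6]
append nums[0]+nums[4] = 9+3 = 12 → [9, -2, 4, 6, 3, 8, 17, 34, 6, 12]

[9, -2, 4, 6, 3, 8, 17, 34, 6, 12]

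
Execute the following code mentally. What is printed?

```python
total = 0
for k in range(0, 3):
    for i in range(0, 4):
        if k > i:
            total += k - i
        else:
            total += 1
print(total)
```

13

k=0,i=0: not 0>0, total = 0+1 = 1
k=0,i=1: not 0>1, total = 1+1 = 2
k=0,i=2: not 0>2, total = 2+1 = 3
k=0,i=3: not 0>3, total = 3+1 = 4
k=1,i=0: 1>0, total = 4+1 = 5
k=1,i=1: not 1>1, total = 5+1 = 6
k=1,i=2: not 1>2, total = 6+1 = 7
k=1,i=3: not 1>3, total = 7+1 = 8
k=2,i=0: 2>0, total = 8+2 = 10
k=2,i=1: 2>1, total = 10+1 = 11
k=2,i=2: not 2>2, total = 11+1 = 12
k=2,i=3: not 2>3, total = 12+1 = 13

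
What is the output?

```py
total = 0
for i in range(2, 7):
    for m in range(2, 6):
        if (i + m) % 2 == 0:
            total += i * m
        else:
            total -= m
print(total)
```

100

i=2,m=2: even sum, total = 0+4 = 4
i=2,m=3: odd sum, total = 4-3 = 1
i=2,m=4: even sum, total = 1+8 = 9
i=2,m=5: odd sum, total = 9-5 = 4
i=3,m=2: odd sum, total = 4-2 = 2
i=3,m=3: even sum, total = 2+9 = 11
i=3,m=4: odd sum, total = 11-4 = 7
i=3,m=5: even sum, total = 7+15 = 22
i=4,m=2: even sum, total = 22+8 = 30
i=4,m=3: odd sum, total = 30-3 = 27
i=4,m=4: even sum, total = 27+16 = 43
i=4,m=5: odd sum, total = 43-5 = 38
i=5,m=2: odd sum, total = 38-2 = 36
i=5,m=3: even sum, total = 36+15 = 51
i=5,m=4: odd sum, total = 51-4 = 47
i=5,m=5: even sum, total = 47+25 = 72
i=6,m=2: even sum, total = 72+12 = 84
i=6,m=3: odd sum, total = 84-3 = 81
i=6,m=4: even sum, total = 81+24 = 105
i=6,m=5: odd sum, total = 105-5 = 100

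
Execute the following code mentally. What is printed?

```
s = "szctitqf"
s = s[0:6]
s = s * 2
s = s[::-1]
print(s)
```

slice [0:6] → 'szctit'
repeat ×2 → 'szctitszctit'
reverse → 'titczstitczs'

titczstitczs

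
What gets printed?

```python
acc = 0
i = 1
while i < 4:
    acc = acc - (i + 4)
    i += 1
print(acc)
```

-18

i=1: acc = 0-5 = -5
i=2: acc = (-5)-6 = -11
i=3: acc = (-11)-7 = -18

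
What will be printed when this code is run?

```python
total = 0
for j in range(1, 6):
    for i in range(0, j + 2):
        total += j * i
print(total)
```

j=1,i=0: total = 0+0 = 0
j=1,i=1: total = 0+1 = 1
j=1,i=2: total = 1+2 = 3
j=2,i=0: total = 3+0 = 3
j=2,i=1: total = 3+2 = 5
j=2,i=2: total = 5+4 = 9
j=2,i=3: total = 9+6 = 15
j=3,i=0: total = 15+0 = 15
j=3,i=1: total = 15+3 = 18
j=3,i=2: total = 18+6 = 24
j=3,i=3: total = 24+9 = 33
j=3,i=4: total = 33+12 = 45
j=4,i=0: total = 45+0 = 45
j=4,i=1: total = 45+4 = 49
j=4,i=2: total = 49+8 = 57
j=4,i=3: total = 57+12 = 69
j=4,i=4: total = 69+16 = 85
j=4,i=5: total = 85+20 = 105
j=5,i=0: total = 105+0 = 105
j=5,i=1: total = 105+5 = 110
j=5,i=2: total = 110+10 = 120
j=5,i=3: total = 120+15 = 135
j=5,i=4: total = 135+20 = 155
j=5,i=5: total = 155+25 = 180
j=5,i=6: total = 180+30 = 210

210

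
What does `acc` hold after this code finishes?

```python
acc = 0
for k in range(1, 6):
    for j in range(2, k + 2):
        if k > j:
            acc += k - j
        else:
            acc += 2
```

k=1,j=2: not 1>2, acc = 0+2 = 2
k=2,j=2: not 2>2, acc = 2+2 = 4
k=2,j=3: not 2>3, acc = 4+2 = 6
k=3,j=2: 3>2, acc = 6+1 = 7
k=3,j=3: not 3>3, acc = 7+2 = 9
k=3,j=4: not 3>4, acc = 9+2 = 11
k=4,j=2: 4>2, acc = 11+2 = 13
k=4,j=3: 4>3, acc = 13+1 = 14
k=4,j=4: not 4>4, acc = 14+2 = 16
k=4,j=5: not 4>5, acc = 16+2 = 18
k=5,j=2: 5>2, acc = 18+3 = 21
k=5,j=3: 5>3, acc = 21+2 = 23
k=5,j=4: 5>4, acc = 23+1 = 24
k=5,j=5: not 5>5, acc = 24+2 = 26
k=5,j=6: not 5>6, acc = 26+2 = 28

28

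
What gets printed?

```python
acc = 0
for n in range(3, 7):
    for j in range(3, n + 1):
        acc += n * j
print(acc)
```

205

n=3,j=3: acc = 0+9 = 9
n=4,j=3: acc = 9+12 = 21
n=4,j=4: acc = 21+16 = 37
n=5,j=3: acc = 37+15 = 52
n=5,j=4: acc = 52+20 = 72
n=5,j=5: acc = 72+25 = 97
n=6,j=3: acc = 97+18 = 115
n=6,j=4: acc = 115+24 = 139
n=6,j=5: acc = 139+30 = 169
n=6,j=6: acc = 169+36 = 205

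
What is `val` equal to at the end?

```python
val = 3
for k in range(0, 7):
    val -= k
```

k=0: val = 3-0 = 3
k=1: val = 3-1 = 2
k=2: val = 2-2 = 0
k=3: val = 0-3 = -3
k=4: val = (-3)-4 = -7
k=5: val = (-7)-5 = -12
k=6: val = (-12)-6 = -18

-18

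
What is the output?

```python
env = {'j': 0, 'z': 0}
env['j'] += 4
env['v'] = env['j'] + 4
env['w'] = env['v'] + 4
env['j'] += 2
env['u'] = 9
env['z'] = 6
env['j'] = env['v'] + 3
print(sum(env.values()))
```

46

env['j'] = 0+4 = 4 → {'j': 4, 'z': 0}
env['v'] = env['j']+4 = 8 → {'j': 4, 'z': 0, 'v': 8}
env['w'] = env['v']+4 = 12 → {'j': 4, 'z': 0, 'v': 8, 'w': 12}
env['j'] = 4+2 = 6 → {'j': 6, 'z': 0, 'v': 8, 'w': 12}
env['u'] = 9 → {'j': 6, 'z': 0, 'v': 8, 'w': 12, 'u': 9}
env['z'] = 6 → {'j': 6, 'z': 6, 'v': 8, 'w': 12, 'u': 9}
env['j'] = env['v']+3 = 11 → {'j': 11, 'z': 6, 'v': 8, 'w': 12, 'u': 9}
sum of values = 46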